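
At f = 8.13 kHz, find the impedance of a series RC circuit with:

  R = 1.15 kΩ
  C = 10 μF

Step 1 — Angular frequency: ω = 2π·f = 2π·8130 = 5.108e+04 rad/s.
Step 2 — Component impedances:
  R: Z = R = 1150 Ω
  C: Z = 1/(jωC) = -j/(ω·C) = 0 - j1.958 Ω
Step 3 — Series combination: Z_total = R + C = 1150 - j1.958 Ω = 1150∠-0.1° Ω.

Z = 1150 - j1.958 Ω = 1150∠-0.1° Ω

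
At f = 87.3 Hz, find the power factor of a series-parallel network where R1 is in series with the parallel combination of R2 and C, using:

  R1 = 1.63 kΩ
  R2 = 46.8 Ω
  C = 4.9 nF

Step 1 — Angular frequency: ω = 2π·f = 2π·87.3 = 548.5 rad/s.
Step 2 — Component impedances:
  R1: Z = R = 1630 Ω
  R2: Z = R = 46.8 Ω
  C: Z = 1/(jωC) = -j/(ω·C) = 0 - j3.721e+05 Ω
Step 3 — Parallel branch: R2 || C = 1/(1/R2 + 1/C) = 46.8 - j0.005887 Ω.
Step 4 — Series with R1: Z_total = R1 + (R2 || C) = 1677 - j0.005887 Ω = 1677∠-0.0° Ω.
Step 5 — Power factor: PF = cos(φ) = Re(Z)/|Z| = 1677/1677 = 1.
Step 6 — Type: Im(Z) = -0.005887 ⇒ leading (phase φ = -0.0°).

PF = 1 (leading, φ = -0.0°)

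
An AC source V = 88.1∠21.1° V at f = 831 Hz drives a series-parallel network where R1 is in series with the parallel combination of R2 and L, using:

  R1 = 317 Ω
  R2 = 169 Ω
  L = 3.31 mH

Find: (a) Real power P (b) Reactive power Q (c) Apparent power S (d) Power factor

Step 1 — Angular frequency: ω = 2π·f = 2π·831 = 5221 rad/s.
Step 2 — Component impedances:
  R1: Z = R = 317 Ω
  R2: Z = R = 169 Ω
  L: Z = jωL = j·5221·0.00331 = 0 + j17.28 Ω
Step 3 — Parallel branch: R2 || L = 1/(1/R2 + 1/L) = 1.749 + j17.1 Ω.
Step 4 — Series with R1: Z_total = R1 + (R2 || L) = 318.7 + j17.1 Ω = 319.2∠3.1° Ω.
Step 5 — Source phasor: V = 88.1∠21.1° V = 82.19 + j31.72 V.
Step 6 — Current: I = V / Z = 0.2624 + j0.08542 A = 0.276∠18.0° A.
Step 7 — Complex power: S = V·I* = 24.28 + j1.303 VA.
Step 8 — Real power: P = Re(S) = 24.28 W.
Step 9 — Reactive power: Q = Im(S) = 1.303 VAR.
Step 10 — Apparent power: |S| = 24.32 VA.
Step 11 — Power factor: PF = P/|S| = 0.9986 (lagging).

(a) P = 24.28 W  (b) Q = 1.303 VAR  (c) S = 24.32 VA  (d) PF = 0.9986 (lagging)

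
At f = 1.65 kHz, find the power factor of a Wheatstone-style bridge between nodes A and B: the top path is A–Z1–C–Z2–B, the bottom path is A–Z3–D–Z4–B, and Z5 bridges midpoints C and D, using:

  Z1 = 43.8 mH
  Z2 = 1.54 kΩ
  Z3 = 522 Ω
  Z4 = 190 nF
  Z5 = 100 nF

Step 1 — Angular frequency: ω = 2π·f = 2π·1650 = 1.037e+04 rad/s.
Step 2 — Component impedances:
  Z1: Z = jωL = j·1.037e+04·0.0438 = 0 + j454.1 Ω
  Z2: Z = R = 1540 Ω
  Z3: Z = R = 522 Ω
  Z4: Z = 1/(jωC) = -j/(ω·C) = 0 - j507.7 Ω
  Z5: Z = 1/(jωC) = -j/(ω·C) = 0 - j964.6 Ω
Step 3 — Bridge requires nodal analysis (the Z5 bridge couples midpoints C and D, so the two paths cannot be reduced to a simple series/parallel combination). Setting node B to ground and injecting 1 A at node A, the 3-node admittance system at A, C, D solves to V_A = Z_AB = 463.8 - j325.4 Ω = 566.6∠-35.1° Ω.
Step 4 — Power factor: PF = cos(φ) = Re(Z)/|Z| = 463.8/566.6 = 0.8186.
Step 5 — Type: Im(Z) = -325.4 ⇒ leading (phase φ = -35.1°).

PF = 0.8186 (leading, φ = -35.1°)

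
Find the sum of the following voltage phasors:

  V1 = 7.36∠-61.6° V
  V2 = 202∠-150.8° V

Step 1 — Convert each phasor to rectangular form:
  V1 = 7.36·(cos(-61.6°) + j·sin(-61.6°)) = 3.501 - j6.474 V
  V2 = 202·(cos(-150.8°) + j·sin(-150.8°)) = -176.3 - j98.55 V
Step 2 — Sum components: V_total = -172.8 - j105 V.
Step 3 — Convert to polar: |V_total| = 202.2 V, ∠V_total = -148.7°.

V_total = 202.2∠-148.7° V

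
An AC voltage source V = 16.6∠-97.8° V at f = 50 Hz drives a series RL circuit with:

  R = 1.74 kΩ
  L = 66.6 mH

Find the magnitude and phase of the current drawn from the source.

Step 1 — Angular frequency: ω = 2π·f = 2π·50 = 314.2 rad/s.
Step 2 — Component impedances:
  R: Z = R = 1740 Ω
  L: Z = jωL = j·314.2·0.0666 = 0 + j20.92 Ω
Step 3 — Series combination: Z_total = R + L = 1740 + j20.92 Ω = 1740∠0.7° Ω.
Step 4 — Source phasor: V = 16.6∠-97.8° V = -2.253 - j16.45 V.
Step 5 — Ohm's law: I = V / Z_total = (-2.253 - j16.45) / (1740 + j20.92) = -0.001408 - j0.009435 A.
Step 6 — Convert to polar: |I| = 0.00954 A, ∠I = -98.5°.

I = 0.00954∠-98.5° A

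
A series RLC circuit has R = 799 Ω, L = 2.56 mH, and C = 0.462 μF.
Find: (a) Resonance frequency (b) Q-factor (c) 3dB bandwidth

Step 1 — Resonance condition Im(Z)=0 gives ω₀ = 1/√(LC).
Step 2 — ω₀ = 1/√(0.00256·4.62e-07) = 2.908e+04 rad/s.
Step 3 — f₀ = ω₀/(2π) = 4628 Hz.
Step 4 — Series Q: Q = ω₀L/R = 2.908e+04·0.00256/799 = 0.09316.
Step 5 — 3dB bandwidth: Δω = ω₀/Q = 3.121e+05 rad/s; BW = Δω/(2π) = 4.967e+04 Hz.

(a) f₀ = 4628 Hz  (b) Q = 0.09316  (c) BW = 4.967e+04 Hz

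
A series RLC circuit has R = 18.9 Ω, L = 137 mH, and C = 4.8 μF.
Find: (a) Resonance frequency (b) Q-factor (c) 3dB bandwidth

Step 1 — Resonance: ω₀ = 1/√(LC) = 1/√(0.137·4.8e-06) = 1233 rad/s.
Step 2 — f₀ = ω₀/(2π) = 196.3 Hz.
Step 3 — Series Q: Q = ω₀L/R = 1233·0.137/18.9 = 8.939.
Step 4 — Bandwidth: Δω = ω₀/Q = 138 rad/s; BW = Δω/(2π) = 21.96 Hz.

(a) f₀ = 196.3 Hz  (b) Q = 8.939  (c) BW = 21.96 Hz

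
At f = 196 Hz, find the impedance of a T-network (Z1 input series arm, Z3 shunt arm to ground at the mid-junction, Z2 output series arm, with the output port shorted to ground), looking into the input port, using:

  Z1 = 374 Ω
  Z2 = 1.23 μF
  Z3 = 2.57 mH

Step 1 — Angular frequency: ω = 2π·f = 2π·196 = 1232 rad/s.
Step 2 — Component impedances:
  Z1: Z = R = 374 Ω
  Z2: Z = 1/(jωC) = -j/(ω·C) = 0 - j660.2 Ω
  Z3: Z = jωL = j·1232·0.00257 = 0 + j3.165 Ω
Step 3 — With the output port shorted to ground, the output series arm Z2 runs from the junction to ground; the shunt arm Z3 also runs from the junction to ground. They appear in parallel: Z3 || Z2 = 0 + j3.18 Ω.
Step 4 — Series with input arm Z1: Z_in = Z1 + (Z3 || Z2) = 374 + j3.18 Ω = 374∠0.5° Ω.

Z = 374 + j3.18 Ω = 374∠0.5° Ω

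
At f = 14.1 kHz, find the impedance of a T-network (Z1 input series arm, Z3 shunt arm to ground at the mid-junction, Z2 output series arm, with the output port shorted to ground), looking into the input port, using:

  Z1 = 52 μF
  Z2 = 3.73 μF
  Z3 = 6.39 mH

Step 1 — Angular frequency: ω = 2π·f = 2π·1.41e+04 = 8.859e+04 rad/s.
Step 2 — Component impedances:
  Z1: Z = 1/(jωC) = -j/(ω·C) = 0 - j0.2171 Ω
  Z2: Z = 1/(jωC) = -j/(ω·C) = 0 - j3.026 Ω
  Z3: Z = jωL = j·8.859e+04·0.00639 = 0 + j566.1 Ω
Step 3 — With the output port shorted to ground, the output series arm Z2 runs from the junction to ground; the shunt arm Z3 also runs from the junction to ground. They appear in parallel: Z3 || Z2 = 0 - j3.042 Ω.
Step 4 — Series with input arm Z1: Z_in = Z1 + (Z3 || Z2) = 0 - j3.259 Ω = 3.259∠-90.0° Ω.

Z = 0 - j3.259 Ω = 3.259∠-90.0° Ω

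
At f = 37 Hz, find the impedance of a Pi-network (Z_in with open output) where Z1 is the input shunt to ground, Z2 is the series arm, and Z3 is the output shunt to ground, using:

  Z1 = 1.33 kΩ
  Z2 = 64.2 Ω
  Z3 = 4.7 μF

Step 1 — Angular frequency: ω = 2π·f = 2π·37 = 232.5 rad/s.
Step 2 — Component impedances:
  Z1: Z = R = 1330 Ω
  Z2: Z = R = 64.2 Ω
  Z3: Z = 1/(jωC) = -j/(ω·C) = 0 - j915.2 Ω
Step 3 — With open output, the series arm Z2 and the output shunt Z3 appear in series to ground: Z2 + Z3 = 64.2 - j915.2 Ω.
Step 4 — Parallel with input shunt Z1: Z_in = Z1 || (Z2 + Z3) = 443.3 - j582 Ω = 731.7∠-52.7° Ω.

Z = 443.3 - j582 Ω = 731.7∠-52.7° Ω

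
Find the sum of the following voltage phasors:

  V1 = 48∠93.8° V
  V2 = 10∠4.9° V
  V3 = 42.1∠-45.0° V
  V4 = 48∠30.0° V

Step 1 — Convert each phasor to rectangular form:
  V1 = 48·(cos(93.8°) + j·sin(93.8°)) = -3.181 + j47.89 V
  V2 = 10·(cos(4.9°) + j·sin(4.9°)) = 9.963 + j0.8542 V
  V3 = 42.1·(cos(-45.0°) + j·sin(-45.0°)) = 29.77 - j29.77 V
  V4 = 48·(cos(30.0°) + j·sin(30.0°)) = 41.57 + j24 V
Step 2 — Sum components: V_total = 78.12 + j42.98 V.
Step 3 — Convert to polar: |V_total| = 89.16 V, ∠V_total = 28.8°.

V_total = 89.16∠28.8° V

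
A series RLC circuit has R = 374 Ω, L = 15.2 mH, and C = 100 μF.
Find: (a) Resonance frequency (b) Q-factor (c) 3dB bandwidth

Step 1 — Resonance: ω₀ = 1/√(LC) = 1/√(0.0152·0.0001) = 811.1 rad/s.
Step 2 — f₀ = ω₀/(2π) = 129.1 Hz.
Step 3 — Series Q: Q = ω₀L/R = 811.1·0.0152/374 = 0.03296.
Step 4 — Bandwidth: Δω = ω₀/Q = 2.461e+04 rad/s; BW = Δω/(2π) = 3916 Hz.

(a) f₀ = 129.1 Hz  (b) Q = 0.03296  (c) BW = 3916 Hz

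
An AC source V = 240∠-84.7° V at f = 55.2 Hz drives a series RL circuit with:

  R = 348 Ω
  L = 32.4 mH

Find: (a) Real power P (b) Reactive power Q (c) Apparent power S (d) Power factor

Step 1 — Angular frequency: ω = 2π·f = 2π·55.2 = 346.8 rad/s.
Step 2 — Component impedances:
  R: Z = R = 348 Ω
  L: Z = jωL = j·346.8·0.0324 = 0 + j11.24 Ω
Step 3 — Series combination: Z_total = R + L = 348 + j11.24 Ω = 348.2∠1.8° Ω.
Step 4 — Source phasor: V = 240∠-84.7° V = 22.17 - j239 V.
Step 5 — Current: I = V / Z = 0.04149 - j0.688 A = 0.6893∠-86.5° A.
Step 6 — Complex power: S = V·I* = 165.3 + j5.339 VA.
Step 7 — Real power: P = Re(S) = 165.3 W.
Step 8 — Reactive power: Q = Im(S) = 5.339 VAR.
Step 9 — Apparent power: |S| = 165.4 VA.
Step 10 — Power factor: PF = P/|S| = 0.9995 (lagging).

(a) P = 165.3 W  (b) Q = 5.339 VAR  (c) S = 165.4 VA  (d) PF = 0.9995 (lagging)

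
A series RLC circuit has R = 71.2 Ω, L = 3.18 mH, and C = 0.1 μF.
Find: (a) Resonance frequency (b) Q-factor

Step 1 — Resonance condition Im(Z)=0 gives ω₀ = 1/√(LC).
Step 2 — ω₀ = 1/√(0.00318·1e-07) = 5.608e+04 rad/s.
Step 3 — f₀ = ω₀/(2π) = 8925 Hz.
Step 4 — Series Q: Q = ω₀L/R = 5.608e+04·0.00318/71.2 = 2.505.

(a) f₀ = 8925 Hz  (b) Q = 2.505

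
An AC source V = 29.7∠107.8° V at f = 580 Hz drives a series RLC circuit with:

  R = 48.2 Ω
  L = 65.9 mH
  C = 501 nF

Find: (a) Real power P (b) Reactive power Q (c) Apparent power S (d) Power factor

Step 1 — Angular frequency: ω = 2π·f = 2π·580 = 3644 rad/s.
Step 2 — Component impedances:
  R: Z = R = 48.2 Ω
  L: Z = jωL = j·3644·0.0659 = 0 + j240.2 Ω
  C: Z = 1/(jωC) = -j/(ω·C) = 0 - j547.7 Ω
Step 3 — Series combination: Z_total = R + L + C = 48.2 - j307.6 Ω = 311.3∠-81.1° Ω.
Step 4 — Source phasor: V = 29.7∠107.8° V = -9.079 + j28.28 V.
Step 5 — Current: I = V / Z = -0.09426 - j0.01475 A = 0.0954∠-171.1° A.
Step 6 — Complex power: S = V·I* = 0.4387 - j2.799 VA.
Step 7 — Real power: P = Re(S) = 0.4387 W.
Step 8 — Reactive power: Q = Im(S) = -2.799 VAR.
Step 9 — Apparent power: |S| = 2.833 VA.
Step 10 — Power factor: PF = P/|S| = 0.1548 (leading).

(a) P = 0.4387 W  (b) Q = -2.799 VAR  (c) S = 2.833 VA  (d) PF = 0.1548 (leading)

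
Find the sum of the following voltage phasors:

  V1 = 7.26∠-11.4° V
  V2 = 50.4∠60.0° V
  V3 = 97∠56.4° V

Step 1 — Convert each phasor to rectangular form:
  V1 = 7.26·(cos(-11.4°) + j·sin(-11.4°)) = 7.117 - j1.435 V
  V2 = 50.4·(cos(60.0°) + j·sin(60.0°)) = 25.2 + j43.65 V
  V3 = 97·(cos(56.4°) + j·sin(56.4°)) = 53.68 + j80.79 V
Step 2 — Sum components: V_total = 86 + j123 V.
Step 3 — Convert to polar: |V_total| = 150.1 V, ∠V_total = 55.0°.

V_total = 150.1∠55.0° V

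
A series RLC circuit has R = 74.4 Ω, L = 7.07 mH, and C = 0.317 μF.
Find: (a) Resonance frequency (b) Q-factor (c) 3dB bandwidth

Step 1 — Resonance: ω₀ = 1/√(LC) = 1/√(0.00707·3.17e-07) = 2.112e+04 rad/s.
Step 2 — f₀ = ω₀/(2π) = 3362 Hz.
Step 3 — Series Q: Q = ω₀L/R = 2.112e+04·0.00707/74.4 = 2.007.
Step 4 — Bandwidth: Δω = ω₀/Q = 1.052e+04 rad/s; BW = Δω/(2π) = 1675 Hz.

(a) f₀ = 3362 Hz  (b) Q = 2.007  (c) BW = 1675 Hz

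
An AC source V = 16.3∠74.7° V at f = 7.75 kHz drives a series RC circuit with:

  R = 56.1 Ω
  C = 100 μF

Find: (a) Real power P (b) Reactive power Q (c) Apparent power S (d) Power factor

Step 1 — Angular frequency: ω = 2π·f = 2π·7750 = 4.869e+04 rad/s.
Step 2 — Component impedances:
  R: Z = R = 56.1 Ω
  C: Z = 1/(jωC) = -j/(ω·C) = 0 - j0.2054 Ω
Step 3 — Series combination: Z_total = R + C = 56.1 - j0.2054 Ω = 56.1∠-0.2° Ω.
Step 4 — Source phasor: V = 16.3∠74.7° V = 4.301 + j15.72 V.
Step 5 — Current: I = V / Z = 0.07564 + j0.2805 A = 0.2906∠74.9° A.
Step 6 — Complex power: S = V·I* = 4.736 - j0.01734 VA.
Step 7 — Real power: P = Re(S) = 4.736 W.
Step 8 — Reactive power: Q = Im(S) = -0.01734 VAR.
Step 9 — Apparent power: |S| = 4.736 VA.
Step 10 — Power factor: PF = P/|S| = 1 (leading).

(a) P = 4.736 W  (b) Q = -0.01734 VAR  (c) S = 4.736 VA  (d) PF = 1 (leading)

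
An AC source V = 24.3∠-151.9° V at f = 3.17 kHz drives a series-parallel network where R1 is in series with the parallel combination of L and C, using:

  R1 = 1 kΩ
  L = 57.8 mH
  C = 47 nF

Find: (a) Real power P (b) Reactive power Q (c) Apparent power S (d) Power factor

Step 1 — Angular frequency: ω = 2π·f = 2π·3170 = 1.992e+04 rad/s.
Step 2 — Component impedances:
  R1: Z = R = 1000 Ω
  L: Z = jωL = j·1.992e+04·0.0578 = 0 + j1151 Ω
  C: Z = 1/(jωC) = -j/(ω·C) = 0 - j1068 Ω
Step 3 — Parallel branch: L || C = 1/(1/L + 1/C) = 0 - j1.481e+04 Ω.
Step 4 — Series with R1: Z_total = R1 + (L || C) = 1000 - j1.481e+04 Ω = 1.485e+04∠-86.1° Ω.
Step 5 — Source phasor: V = 24.3∠-151.9° V = -21.44 - j11.45 V.
Step 6 — Current: I = V / Z = 0.0006719 - j0.001492 A = 0.001637∠-65.8° A.
Step 7 — Complex power: S = V·I* = 0.002679 - j0.03968 VA.
Step 8 — Real power: P = Re(S) = 0.002679 W.
Step 9 — Reactive power: Q = Im(S) = -0.03968 VAR.
Step 10 — Apparent power: |S| = 0.03977 VA.
Step 11 — Power factor: PF = P/|S| = 0.06735 (leading).

(a) P = 0.002679 W  (b) Q = -0.03968 VAR  (c) S = 0.03977 VA  (d) PF = 0.06735 (leading)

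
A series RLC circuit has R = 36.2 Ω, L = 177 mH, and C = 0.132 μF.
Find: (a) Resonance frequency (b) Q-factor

Step 1 — Resonance condition Im(Z)=0 gives ω₀ = 1/√(LC).
Step 2 — ω₀ = 1/√(0.177·1.32e-07) = 6542 rad/s.
Step 3 — f₀ = ω₀/(2π) = 1041 Hz.
Step 4 — Series Q: Q = ω₀L/R = 6542·0.177/36.2 = 31.99.

(a) f₀ = 1041 Hz  (b) Q = 31.99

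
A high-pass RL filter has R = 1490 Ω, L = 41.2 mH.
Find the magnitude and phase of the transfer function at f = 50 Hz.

Step 1 — Angular frequency: ω = 2π·50 = 314.2 rad/s.
Step 2 — Transfer function: H(jω) = jωL/(R + jωL).
Step 3 — Numerator jωL = j·12.94; denominator R + jωL = 1490 + j12.94.
Step 4 — H = 7.546e-05 + j0.008686.
Step 5 — Magnitude: |H| = 0.008686 (-41.2 dB); phase: φ = 89.5°.

|H| = 0.008686 (-41.2 dB), φ = 89.5°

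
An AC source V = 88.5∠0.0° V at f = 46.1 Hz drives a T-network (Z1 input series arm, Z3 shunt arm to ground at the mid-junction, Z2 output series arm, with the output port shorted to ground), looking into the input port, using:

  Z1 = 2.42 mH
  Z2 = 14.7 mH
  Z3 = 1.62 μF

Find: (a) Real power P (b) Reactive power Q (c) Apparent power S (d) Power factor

Step 1 — Angular frequency: ω = 2π·f = 2π·46.1 = 289.7 rad/s.
Step 2 — Component impedances:
  Z1: Z = jωL = j·289.7·0.00242 = 0 + j0.701 Ω
  Z2: Z = jωL = j·289.7·0.0147 = 0 + j4.258 Ω
  Z3: Z = 1/(jωC) = -j/(ω·C) = 0 - j2131 Ω
Step 3 — With the output port shorted to ground, the output series arm Z2 runs from the junction to ground; the shunt arm Z3 also runs from the junction to ground. They appear in parallel: Z3 || Z2 = 0 + j4.266 Ω.
Step 4 — Series with input arm Z1: Z_in = Z1 + (Z3 || Z2) = 0 + j4.967 Ω = 4.967∠90.0° Ω.
Step 5 — Source phasor: V = 88.5∠0.0° V = 88.5 V.
Step 6 — Current: I = V / Z = 0 - j17.82 A = 17.82∠-90.0° A.
Step 7 — Complex power: S = V·I* = 0 + j1577 VA.
Step 8 — Real power: P = Re(S) = 0 W.
Step 9 — Reactive power: Q = Im(S) = 1577 VAR.
Step 10 — Apparent power: |S| = 1577 VA.
Step 11 — Power factor: PF = P/|S| = 0 (lagging).

(a) P = 0 W  (b) Q = 1577 VAR  (c) S = 1577 VA  (d) PF = 0 (lagging)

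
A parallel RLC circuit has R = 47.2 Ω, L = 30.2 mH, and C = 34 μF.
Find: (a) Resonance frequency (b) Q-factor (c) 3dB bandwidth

Step 1 — Resonance: ω₀ = 1/√(LC) = 1/√(0.0302·3.4e-05) = 986.9 rad/s.
Step 2 — f₀ = ω₀/(2π) = 157.1 Hz.
Step 3 — Parallel Q: Q = R/(ω₀L) = 47.2/(986.9·0.0302) = 1.584.
Step 4 — Bandwidth: Δω = ω₀/Q = 623.1 rad/s; BW = Δω/(2π) = 99.17 Hz.

(a) f₀ = 157.1 Hz  (b) Q = 1.584  (c) BW = 99.17 Hz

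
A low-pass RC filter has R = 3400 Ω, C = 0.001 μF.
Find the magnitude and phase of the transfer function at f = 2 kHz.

Step 1 — Angular frequency: ω = 2π·2000 = 1.257e+04 rad/s.
Step 2 — Transfer function: H(jω) = 1/(1 + jωRC).
Step 3 — Denominator: 1 + jωRC = 1 + j·1.257e+04·3400·1e-09 = 1 + j0.04273.
Step 4 — H = 0.9982 - j0.04265.
Step 5 — Magnitude: |H| = 0.9991 (-0.0 dB); phase: φ = -2.4°.

|H| = 0.9991 (-0.0 dB), φ = -2.4°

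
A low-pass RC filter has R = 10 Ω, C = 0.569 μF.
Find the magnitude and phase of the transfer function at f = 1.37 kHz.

Step 1 — Angular frequency: ω = 2π·1370 = 8608 rad/s.
Step 2 — Transfer function: H(jω) = 1/(1 + jωRC).
Step 3 — Denominator: 1 + jωRC = 1 + j·8608·10·5.69e-07 = 1 + j0.04898.
Step 4 — H = 0.9976 - j0.04886.
Step 5 — Magnitude: |H| = 0.9988 (-0.0 dB); phase: φ = -2.8°.

|H| = 0.9988 (-0.0 dB), φ = -2.8°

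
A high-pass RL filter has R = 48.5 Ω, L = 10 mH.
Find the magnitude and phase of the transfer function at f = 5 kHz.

Step 1 — Angular frequency: ω = 2π·5000 = 3.142e+04 rad/s.
Step 2 — Transfer function: H(jω) = jωL/(R + jωL).
Step 3 — Numerator jωL = j·314.2; denominator R + jωL = 48.5 + j314.2.
Step 4 — H = 0.9767 + j0.1508.
Step 5 — Magnitude: |H| = 0.9883 (-0.1 dB); phase: φ = 8.8°.

|H| = 0.9883 (-0.1 dB), φ = 8.8°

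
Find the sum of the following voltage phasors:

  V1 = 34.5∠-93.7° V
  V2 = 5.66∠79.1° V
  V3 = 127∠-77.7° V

Step 1 — Convert each phasor to rectangular form:
  V1 = 34.5·(cos(-93.7°) + j·sin(-93.7°)) = -2.226 - j34.43 V
  V2 = 5.66·(cos(79.1°) + j·sin(79.1°)) = 1.07 + j5.558 V
  V3 = 127·(cos(-77.7°) + j·sin(-77.7°)) = 27.05 - j124.1 V
Step 2 — Sum components: V_total = 25.9 - j153 V.
Step 3 — Convert to polar: |V_total| = 155.1 V, ∠V_total = -80.4°.

V_total = 155.1∠-80.4° V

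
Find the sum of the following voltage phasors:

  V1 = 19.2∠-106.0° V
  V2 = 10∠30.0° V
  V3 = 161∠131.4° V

Step 1 — Convert each phasor to rectangular form:
  V1 = 19.2·(cos(-106.0°) + j·sin(-106.0°)) = -5.292 - j18.46 V
  V2 = 10·(cos(30.0°) + j·sin(30.0°)) = 8.66 + j5 V
  V3 = 161·(cos(131.4°) + j·sin(131.4°)) = -106.5 + j120.8 V
Step 2 — Sum components: V_total = -103.1 + j107.3 V.
Step 3 — Convert to polar: |V_total| = 148.8 V, ∠V_total = 133.9°.

V_total = 148.8∠133.9° V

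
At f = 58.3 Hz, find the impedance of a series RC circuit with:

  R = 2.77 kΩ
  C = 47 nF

Step 1 — Angular frequency: ω = 2π·f = 2π·58.3 = 366.3 rad/s.
Step 2 — Component impedances:
  R: Z = R = 2770 Ω
  C: Z = 1/(jωC) = -j/(ω·C) = 0 - j5.808e+04 Ω
Step 3 — Series combination: Z_total = R + C = 2770 - j5.808e+04 Ω = 5.815e+04∠-87.3° Ω.

Z = 2770 - j5.808e+04 Ω = 5.815e+04∠-87.3° Ω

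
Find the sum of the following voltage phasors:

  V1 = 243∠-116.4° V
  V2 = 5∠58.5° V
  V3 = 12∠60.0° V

Step 1 — Convert each phasor to rectangular form:
  V1 = 243·(cos(-116.4°) + j·sin(-116.4°)) = -108 - j217.7 V
  V2 = 5·(cos(58.5°) + j·sin(58.5°)) = 2.612 + j4.263 V
  V3 = 12·(cos(60.0°) + j·sin(60.0°)) = 6 + j10.39 V
Step 2 — Sum components: V_total = -99.43 - j203 V.
Step 3 — Convert to polar: |V_total| = 226 V, ∠V_total = -116.1°.

V_total = 226∠-116.1° V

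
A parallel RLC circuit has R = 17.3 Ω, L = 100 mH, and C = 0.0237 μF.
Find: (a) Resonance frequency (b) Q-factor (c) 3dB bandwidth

Step 1 — Resonance: ω₀ = 1/√(LC) = 1/√(0.1·2.37e-08) = 2.054e+04 rad/s.
Step 2 — f₀ = ω₀/(2π) = 3269 Hz.
Step 3 — Parallel Q: Q = R/(ω₀L) = 17.3/(2.054e+04·0.1) = 0.008422.
Step 4 — Bandwidth: Δω = ω₀/Q = 2.439e+06 rad/s; BW = Δω/(2π) = 3.882e+05 Hz.

(a) f₀ = 3269 Hz  (b) Q = 0.008422  (c) BW = 3.882e+05 Hz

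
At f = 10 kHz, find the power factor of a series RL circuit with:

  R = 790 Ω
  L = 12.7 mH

Step 1 — Angular frequency: ω = 2π·f = 2π·1e+04 = 6.283e+04 rad/s.
Step 2 — Component impedances:
  R: Z = R = 790 Ω
  L: Z = jωL = j·6.283e+04·0.0127 = 0 + j798 Ω
Step 3 — Series combination: Z_total = R + L = 790 + j798 Ω = 1123∠45.3° Ω.
Step 4 — Power factor: PF = cos(φ) = Re(Z)/|Z| = 790/1122.87 = 0.7036.
Step 5 — Type: Im(Z) = 798 ⇒ lagging (phase φ = 45.3°).

PF = 0.7036 (lagging, φ = 45.3°)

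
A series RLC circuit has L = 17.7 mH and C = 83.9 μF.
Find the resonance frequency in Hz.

Step 1 — Resonance condition Im(Z)=0 gives ω₀ = 1/√(LC).
Step 2 — ω₀ = 1/√(0.0177·8.39e-05) = 820.6 rad/s.
Step 3 — f₀ = ω₀/(2π) = 130.6 Hz.

f₀ = 130.6 Hz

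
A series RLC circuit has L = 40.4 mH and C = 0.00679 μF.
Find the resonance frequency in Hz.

Step 1 — Resonance condition Im(Z)=0 gives ω₀ = 1/√(LC).
Step 2 — ω₀ = 1/√(0.0404·6.79e-09) = 6.038e+04 rad/s.
Step 3 — f₀ = ω₀/(2π) = 9609 Hz.

f₀ = 9609 Hz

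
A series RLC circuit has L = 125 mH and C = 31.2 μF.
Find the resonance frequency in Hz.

Step 1 — Resonance condition Im(Z)=0 gives ω₀ = 1/√(LC).
Step 2 — ω₀ = 1/√(0.125·3.12e-05) = 506.4 rad/s.
Step 3 — f₀ = ω₀/(2π) = 80.59 Hz.

f₀ = 80.59 Hz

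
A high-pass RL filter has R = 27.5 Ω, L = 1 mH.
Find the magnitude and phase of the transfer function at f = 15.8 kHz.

Step 1 — Angular frequency: ω = 2π·1.58e+04 = 9.927e+04 rad/s.
Step 2 — Transfer function: H(jω) = jωL/(R + jωL).
Step 3 — Numerator jωL = j·99.27; denominator R + jωL = 27.5 + j99.27.
Step 4 — H = 0.9287 + j0.2573.
Step 5 — Magnitude: |H| = 0.9637 (-0.3 dB); phase: φ = 15.5°.

|H| = 0.9637 (-0.3 dB), φ = 15.5°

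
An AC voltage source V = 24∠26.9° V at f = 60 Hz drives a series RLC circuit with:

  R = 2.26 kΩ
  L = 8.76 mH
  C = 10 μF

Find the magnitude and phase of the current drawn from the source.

Step 1 — Angular frequency: ω = 2π·f = 2π·60 = 377 rad/s.
Step 2 — Component impedances:
  R: Z = R = 2260 Ω
  L: Z = jωL = j·377·0.00876 = 0 + j3.302 Ω
  C: Z = 1/(jωC) = -j/(ω·C) = 0 - j265.3 Ω
Step 3 — Series combination: Z_total = R + L + C = 2260 - j262 Ω = 2275∠-6.6° Ω.
Step 4 — Source phasor: V = 24∠26.9° V = 21.4 + j10.86 V.
Step 5 — Ohm's law: I = V / Z_total = (21.4 + j10.86) / (2260 - j262) = 0.008795 + j0.005824 A.
Step 6 — Convert to polar: |I| = 0.01055 A, ∠I = 33.5°.

I = 0.01055∠33.5° A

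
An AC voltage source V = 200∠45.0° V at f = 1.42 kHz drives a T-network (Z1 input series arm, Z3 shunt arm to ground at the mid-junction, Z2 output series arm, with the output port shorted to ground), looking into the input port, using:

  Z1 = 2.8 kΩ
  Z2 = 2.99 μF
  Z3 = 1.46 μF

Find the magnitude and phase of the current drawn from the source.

Step 1 — Angular frequency: ω = 2π·f = 2π·1420 = 8922 rad/s.
Step 2 — Component impedances:
  Z1: Z = R = 2800 Ω
  Z2: Z = 1/(jωC) = -j/(ω·C) = 0 - j37.49 Ω
  Z3: Z = 1/(jωC) = -j/(ω·C) = 0 - j76.77 Ω
Step 3 — With the output port shorted to ground, the output series arm Z2 runs from the junction to ground; the shunt arm Z3 also runs from the junction to ground. They appear in parallel: Z3 || Z2 = 0 - j25.19 Ω.
Step 4 — Series with input arm Z1: Z_in = Z1 + (Z3 || Z2) = 2800 - j25.19 Ω = 2800∠-0.5° Ω.
Step 5 — Source phasor: V = 200∠45.0° V = 141.4 + j141.4 V.
Step 6 — Ohm's law: I = V / Z_total = (141.4 + j141.4) / (2800 - j25.19) = 0.05005 + j0.05096 A.
Step 7 — Convert to polar: |I| = 0.07143 A, ∠I = 45.5°.

I = 0.07143∠45.5° A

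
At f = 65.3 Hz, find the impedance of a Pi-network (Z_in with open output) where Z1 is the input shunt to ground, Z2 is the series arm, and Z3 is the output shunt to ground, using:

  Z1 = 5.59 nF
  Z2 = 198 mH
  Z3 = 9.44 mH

Step 1 — Angular frequency: ω = 2π·f = 2π·65.3 = 410.3 rad/s.
Step 2 — Component impedances:
  Z1: Z = 1/(jωC) = -j/(ω·C) = 0 - j4.36e+05 Ω
  Z2: Z = jωL = j·410.3·0.198 = 0 + j81.24 Ω
  Z3: Z = jωL = j·410.3·0.00944 = 0 + j3.873 Ω
Step 3 — With open output, the series arm Z2 and the output shunt Z3 appear in series to ground: Z2 + Z3 = 0 + j85.11 Ω.
Step 4 — Parallel with input shunt Z1: Z_in = Z1 || (Z2 + Z3) = 0 + j85.13 Ω = 85.13∠90.0° Ω.

Z = 0 + j85.13 Ω = 85.13∠90.0° Ω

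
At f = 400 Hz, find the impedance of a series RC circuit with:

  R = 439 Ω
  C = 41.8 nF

Step 1 — Angular frequency: ω = 2π·f = 2π·400 = 2513 rad/s.
Step 2 — Component impedances:
  R: Z = R = 439 Ω
  C: Z = 1/(jωC) = -j/(ω·C) = 0 - j9519 Ω
Step 3 — Series combination: Z_total = R + C = 439 - j9519 Ω = 9529∠-87.4° Ω.

Z = 439 - j9519 Ω = 9529∠-87.4° Ω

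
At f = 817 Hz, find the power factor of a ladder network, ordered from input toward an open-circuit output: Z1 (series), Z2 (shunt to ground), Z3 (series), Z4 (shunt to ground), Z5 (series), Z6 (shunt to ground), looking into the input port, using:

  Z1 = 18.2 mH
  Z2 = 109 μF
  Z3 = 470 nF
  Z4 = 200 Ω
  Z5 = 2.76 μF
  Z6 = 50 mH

Step 1 — Angular frequency: ω = 2π·f = 2π·817 = 5133 rad/s.
Step 2 — Component impedances:
  Z1: Z = jωL = j·5133·0.0182 = 0 + j93.43 Ω
  Z2: Z = 1/(jωC) = -j/(ω·C) = 0 - j1.787 Ω
  Z3: Z = 1/(jωC) = -j/(ω·C) = 0 - j414.5 Ω
  Z4: Z = R = 200 Ω
  Z5: Z = 1/(jωC) = -j/(ω·C) = 0 - j70.58 Ω
  Z6: Z = jωL = j·5133·0.05 = 0 + j256.7 Ω
Step 3 — Ladder network (open output): work backward from the far end, alternating series and parallel combinations. Z_in = 0.002724 + j91.65 Ω = 91.65∠90.0° Ω.
Step 4 — Power factor: PF = cos(φ) = Re(Z)/|Z| = 0.0027244/91.649 = 2.973e-05.
Step 5 — Type: Im(Z) = 91.65 ⇒ lagging (phase φ = 90.0°).

PF = 2.973e-05 (lagging, φ = 90.0°)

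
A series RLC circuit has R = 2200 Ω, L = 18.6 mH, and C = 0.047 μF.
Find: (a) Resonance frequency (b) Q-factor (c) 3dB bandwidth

Step 1 — Resonance condition Im(Z)=0 gives ω₀ = 1/√(LC).
Step 2 — ω₀ = 1/√(0.0186·4.7e-08) = 3.382e+04 rad/s.
Step 3 — f₀ = ω₀/(2π) = 5383 Hz.
Step 4 — Series Q: Q = ω₀L/R = 3.382e+04·0.0186/2200 = 0.2859.
Step 5 — 3dB bandwidth: Δω = ω₀/Q = 1.183e+05 rad/s; BW = Δω/(2π) = 1.882e+04 Hz.

(a) f₀ = 5383 Hz  (b) Q = 0.2859  (c) BW = 1.882e+04 Hz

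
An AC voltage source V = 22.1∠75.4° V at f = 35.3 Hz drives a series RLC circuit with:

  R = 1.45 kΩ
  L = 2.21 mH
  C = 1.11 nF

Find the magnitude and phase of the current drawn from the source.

Step 1 — Angular frequency: ω = 2π·f = 2π·35.3 = 221.8 rad/s.
Step 2 — Component impedances:
  R: Z = R = 1450 Ω
  L: Z = jωL = j·221.8·0.00221 = 0 + j0.4902 Ω
  C: Z = 1/(jωC) = -j/(ω·C) = 0 - j4.062e+06 Ω
Step 3 — Series combination: Z_total = R + L + C = 1450 - j4.062e+06 Ω = 4.062e+06∠-90.0° Ω.
Step 4 — Source phasor: V = 22.1∠75.4° V = 5.571 + j21.39 V.
Step 5 — Ohm's law: I = V / Z_total = (5.571 + j21.39) / (1450 - j4.062e+06) = -5.265e-06 + j1.373e-06 A.
Step 6 — Convert to polar: |I| = 5.441e-06 A, ∠I = 165.4°.

I = 5.441e-06∠165.4° A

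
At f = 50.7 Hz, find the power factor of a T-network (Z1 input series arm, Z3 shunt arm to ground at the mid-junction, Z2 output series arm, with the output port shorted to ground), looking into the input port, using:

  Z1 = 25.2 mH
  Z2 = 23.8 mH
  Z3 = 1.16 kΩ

Step 1 — Angular frequency: ω = 2π·f = 2π·50.7 = 318.6 rad/s.
Step 2 — Component impedances:
  Z1: Z = jωL = j·318.6·0.0252 = 0 + j8.028 Ω
  Z2: Z = jωL = j·318.6·0.0238 = 0 + j7.582 Ω
  Z3: Z = R = 1160 Ω
Step 3 — With the output port shorted to ground, the output series arm Z2 runs from the junction to ground; the shunt arm Z3 also runs from the junction to ground. They appear in parallel: Z3 || Z2 = 0.04955 + j7.581 Ω.
Step 4 — Series with input arm Z1: Z_in = Z1 + (Z3 || Z2) = 0.04955 + j15.61 Ω = 15.61∠89.8° Ω.
Step 5 — Power factor: PF = cos(φ) = Re(Z)/|Z| = 0.049551/15.609 = 0.003175.
Step 6 — Type: Im(Z) = 15.61 ⇒ lagging (phase φ = 89.8°).

PF = 0.003175 (lagging, φ = 89.8°)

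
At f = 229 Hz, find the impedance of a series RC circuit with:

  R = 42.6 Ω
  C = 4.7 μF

Step 1 — Angular frequency: ω = 2π·f = 2π·229 = 1439 rad/s.
Step 2 — Component impedances:
  R: Z = R = 42.6 Ω
  C: Z = 1/(jωC) = -j/(ω·C) = 0 - j147.9 Ω
Step 3 — Series combination: Z_total = R + C = 42.6 - j147.9 Ω = 153.9∠-73.9° Ω.

Z = 42.6 - j147.9 Ω = 153.9∠-73.9° Ω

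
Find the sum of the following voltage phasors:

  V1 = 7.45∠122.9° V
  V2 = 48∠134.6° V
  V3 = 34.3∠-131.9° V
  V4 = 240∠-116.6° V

Step 1 — Convert each phasor to rectangular form:
  V1 = 7.45·(cos(122.9°) + j·sin(122.9°)) = -4.047 + j6.255 V
  V2 = 48·(cos(134.6°) + j·sin(134.6°)) = -33.7 + j34.18 V
  V3 = 34.3·(cos(-131.9°) + j·sin(-131.9°)) = -22.91 - j25.53 V
  V4 = 240·(cos(-116.6°) + j·sin(-116.6°)) = -107.5 - j214.6 V
Step 2 — Sum components: V_total = -168.1 - j199.7 V.
Step 3 — Convert to polar: |V_total| = 261 V, ∠V_total = -130.1°.

V_total = 261∠-130.1° V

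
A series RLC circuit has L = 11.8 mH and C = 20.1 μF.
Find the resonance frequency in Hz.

Step 1 — Resonance condition Im(Z)=0 gives ω₀ = 1/√(LC).
Step 2 — ω₀ = 1/√(0.0118·2.01e-05) = 2053 rad/s.
Step 3 — f₀ = ω₀/(2π) = 326.8 Hz.

f₀ = 326.8 Hz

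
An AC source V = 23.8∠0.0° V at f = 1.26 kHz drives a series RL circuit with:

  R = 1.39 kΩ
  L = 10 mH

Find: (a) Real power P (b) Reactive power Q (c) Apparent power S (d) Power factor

Step 1 — Angular frequency: ω = 2π·f = 2π·1260 = 7917 rad/s.
Step 2 — Component impedances:
  R: Z = R = 1390 Ω
  L: Z = jωL = j·7917·0.01 = 0 + j79.17 Ω
Step 3 — Series combination: Z_total = R + L = 1390 + j79.17 Ω = 1392∠3.3° Ω.
Step 4 — Source phasor: V = 23.8∠0.0° V = 23.8 V.
Step 5 — Current: I = V / Z = 0.01707 - j0.0009721 A = 0.01709∠-3.3° A.
Step 6 — Complex power: S = V·I* = 0.4062 + j0.02313 VA.
Step 7 — Real power: P = Re(S) = 0.4062 W.
Step 8 — Reactive power: Q = Im(S) = 0.02313 VAR.
Step 9 — Apparent power: |S| = 0.4069 VA.
Step 10 — Power factor: PF = P/|S| = 0.9984 (lagging).

(a) P = 0.4062 W  (b) Q = 0.02313 VAR  (c) S = 0.4069 VA  (d) PF = 0.9984 (lagging)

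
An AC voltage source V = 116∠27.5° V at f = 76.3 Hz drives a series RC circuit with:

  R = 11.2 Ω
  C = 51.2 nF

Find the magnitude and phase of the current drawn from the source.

Step 1 — Angular frequency: ω = 2π·f = 2π·76.3 = 479.4 rad/s.
Step 2 — Component impedances:
  R: Z = R = 11.2 Ω
  C: Z = 1/(jωC) = -j/(ω·C) = 0 - j4.074e+04 Ω
Step 3 — Series combination: Z_total = R + C = 11.2 - j4.074e+04 Ω = 4.074e+04∠-90.0° Ω.
Step 4 — Source phasor: V = 116∠27.5° V = 102.9 + j53.56 V.
Step 5 — Ohm's law: I = V / Z_total = (102.9 + j53.56) / (11.2 - j4.074e+04) = -0.001314 + j0.002526 A.
Step 6 — Convert to polar: |I| = 0.002847 A, ∠I = 117.5°.

I = 0.002847∠117.5° A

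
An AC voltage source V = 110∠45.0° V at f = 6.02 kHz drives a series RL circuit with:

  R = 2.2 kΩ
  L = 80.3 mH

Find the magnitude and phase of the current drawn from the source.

Step 1 — Angular frequency: ω = 2π·f = 2π·6020 = 3.782e+04 rad/s.
Step 2 — Component impedances:
  R: Z = R = 2200 Ω
  L: Z = jωL = j·3.782e+04·0.0803 = 0 + j3037 Ω
Step 3 — Series combination: Z_total = R + L = 2200 + j3037 Ω = 3750∠54.1° Ω.
Step 4 — Source phasor: V = 110∠45.0° V = 77.78 + j77.78 V.
Step 5 — Ohm's law: I = V / Z_total = (77.78 + j77.78) / (2200 + j3037) = 0.02896 - j0.00463 A.
Step 6 — Convert to polar: |I| = 0.02933 A, ∠I = -9.1°.

I = 0.02933∠-9.1° A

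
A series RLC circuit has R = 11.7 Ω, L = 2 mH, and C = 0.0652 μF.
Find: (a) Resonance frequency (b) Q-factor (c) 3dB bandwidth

Step 1 — Resonance: ω₀ = 1/√(LC) = 1/√(0.002·6.52e-08) = 8.757e+04 rad/s.
Step 2 — f₀ = ω₀/(2π) = 1.394e+04 Hz.
Step 3 — Series Q: Q = ω₀L/R = 8.757e+04·0.002/11.7 = 14.97.
Step 4 — Bandwidth: Δω = ω₀/Q = 5850 rad/s; BW = Δω/(2π) = 931.1 Hz.

(a) f₀ = 1.394e+04 Hz  (b) Q = 14.97  (c) BW = 931.1 Hz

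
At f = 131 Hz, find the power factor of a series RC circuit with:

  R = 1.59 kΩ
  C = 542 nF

Step 1 — Angular frequency: ω = 2π·f = 2π·131 = 823.1 rad/s.
Step 2 — Component impedances:
  R: Z = R = 1590 Ω
  C: Z = 1/(jωC) = -j/(ω·C) = 0 - j2242 Ω
Step 3 — Series combination: Z_total = R + C = 1590 - j2242 Ω = 2748∠-54.7° Ω.
Step 4 — Power factor: PF = cos(φ) = Re(Z)/|Z| = 1590/2748 = 0.5786.
Step 5 — Type: Im(Z) = -2242 ⇒ leading (phase φ = -54.7°).

PF = 0.5786 (leading, φ = -54.7°)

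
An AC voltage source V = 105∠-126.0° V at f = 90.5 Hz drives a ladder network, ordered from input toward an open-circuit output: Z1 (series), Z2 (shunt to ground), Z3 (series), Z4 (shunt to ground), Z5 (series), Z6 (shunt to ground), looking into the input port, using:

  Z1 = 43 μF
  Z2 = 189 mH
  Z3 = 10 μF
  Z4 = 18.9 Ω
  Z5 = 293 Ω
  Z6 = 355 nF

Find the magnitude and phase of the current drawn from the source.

Step 1 — Angular frequency: ω = 2π·f = 2π·90.5 = 568.6 rad/s.
Step 2 — Component impedances:
  Z1: Z = 1/(jωC) = -j/(ω·C) = 0 - j40.9 Ω
  Z2: Z = jωL = j·568.6·0.189 = 0 + j107.5 Ω
  Z3: Z = 1/(jωC) = -j/(ω·C) = 0 - j175.9 Ω
  Z4: Z = R = 18.9 Ω
  Z5: Z = R = 293 Ω
  Z6: Z = 1/(jωC) = -j/(ω·C) = 0 - j4954 Ω
Step 3 — Ladder network (open output): work backward from the far end, alternating series and parallel combinations. Z_in = 43.27 + j223.3 Ω = 227.5∠79.0° Ω.
Step 4 — Source phasor: V = 105∠-126.0° V = -61.72 - j84.95 V.
Step 5 — Ohm's law: I = V / Z_total = (-61.72 - j84.95) / (43.27 + j223.3) = -0.4182 + j0.1953 A.
Step 6 — Convert to polar: |I| = 0.4616 A, ∠I = 155.0°.

I = 0.4616∠155.0° A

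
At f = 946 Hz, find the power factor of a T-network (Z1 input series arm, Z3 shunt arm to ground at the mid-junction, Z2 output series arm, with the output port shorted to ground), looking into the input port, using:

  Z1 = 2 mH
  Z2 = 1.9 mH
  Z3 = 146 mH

Step 1 — Angular frequency: ω = 2π·f = 2π·946 = 5944 rad/s.
Step 2 — Component impedances:
  Z1: Z = jωL = j·5944·0.002 = 0 + j11.89 Ω
  Z2: Z = jωL = j·5944·0.0019 = 0 + j11.29 Ω
  Z3: Z = jωL = j·5944·0.146 = 0 + j867.8 Ω
Step 3 — With the output port shorted to ground, the output series arm Z2 runs from the junction to ground; the shunt arm Z3 also runs from the junction to ground. They appear in parallel: Z3 || Z2 = 0 + j11.15 Ω.
Step 4 — Series with input arm Z1: Z_in = Z1 + (Z3 || Z2) = 0 + j23.04 Ω = 23.04∠90.0° Ω.
Step 5 — Power factor: PF = cos(φ) = Re(Z)/|Z| = 0/23.04 = 0.
Step 6 — Type: Im(Z) = 23.04 ⇒ lagging (phase φ = 90.0°).

PF = 0 (lagging, φ = 90.0°)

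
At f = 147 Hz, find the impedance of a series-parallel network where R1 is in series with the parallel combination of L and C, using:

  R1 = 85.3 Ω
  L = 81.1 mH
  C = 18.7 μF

Step 1 — Angular frequency: ω = 2π·f = 2π·147 = 923.6 rad/s.
Step 2 — Component impedances:
  R1: Z = R = 85.3 Ω
  L: Z = jωL = j·923.6·0.0811 = 0 + j74.91 Ω
  C: Z = 1/(jωC) = -j/(ω·C) = 0 - j57.9 Ω
Step 3 — Parallel branch: L || C = 1/(1/L + 1/C) = 0 - j255 Ω.
Step 4 — Series with R1: Z_total = R1 + (L || C) = 85.3 - j255 Ω = 268.9∠-71.5° Ω.

Z = 85.3 - j255 Ω = 268.9∠-71.5° Ω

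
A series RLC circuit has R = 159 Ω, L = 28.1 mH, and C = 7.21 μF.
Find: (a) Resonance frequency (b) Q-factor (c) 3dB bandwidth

Step 1 — Resonance condition Im(Z)=0 gives ω₀ = 1/√(LC).
Step 2 — ω₀ = 1/√(0.0281·7.21e-06) = 2222 rad/s.
Step 3 — f₀ = ω₀/(2π) = 353.6 Hz.
Step 4 — Series Q: Q = ω₀L/R = 2222·0.0281/159 = 0.3926.
Step 5 — 3dB bandwidth: Δω = ω₀/Q = 5658 rad/s; BW = Δω/(2π) = 900.6 Hz.

(a) f₀ = 353.6 Hz  (b) Q = 0.3926  (c) BW = 900.6 Hz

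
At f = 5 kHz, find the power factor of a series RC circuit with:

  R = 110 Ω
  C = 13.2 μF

Step 1 — Angular frequency: ω = 2π·f = 2π·5000 = 3.142e+04 rad/s.
Step 2 — Component impedances:
  R: Z = R = 110 Ω
  C: Z = 1/(jωC) = -j/(ω·C) = 0 - j2.411 Ω
Step 3 — Series combination: Z_total = R + C = 110 - j2.411 Ω = 110∠-1.3° Ω.
Step 4 — Power factor: PF = cos(φ) = Re(Z)/|Z| = 110/110.026 = 0.9998.
Step 5 — Type: Im(Z) = -2.411 ⇒ leading (phase φ = -1.3°).

PF = 0.9998 (leading, φ = -1.3°)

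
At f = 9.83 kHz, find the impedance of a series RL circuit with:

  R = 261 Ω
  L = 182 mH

Step 1 — Angular frequency: ω = 2π·f = 2π·9830 = 6.176e+04 rad/s.
Step 2 — Component impedances:
  R: Z = R = 261 Ω
  L: Z = jωL = j·6.176e+04·0.182 = 0 + j1.124e+04 Ω
Step 3 — Series combination: Z_total = R + L = 261 + j1.124e+04 Ω = 1.124e+04∠88.7° Ω.

Z = 261 + j1.124e+04 Ω = 1.124e+04∠88.7° Ω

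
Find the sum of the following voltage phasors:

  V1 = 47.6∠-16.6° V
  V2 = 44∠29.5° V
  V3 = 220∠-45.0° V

Step 1 — Convert each phasor to rectangular form:
  V1 = 47.6·(cos(-16.6°) + j·sin(-16.6°)) = 45.62 - j13.6 V
  V2 = 44·(cos(29.5°) + j·sin(29.5°)) = 38.3 + j21.67 V
  V3 = 220·(cos(-45.0°) + j·sin(-45.0°)) = 155.6 - j155.6 V
Step 2 — Sum components: V_total = 239.5 - j147.5 V.
Step 3 — Convert to polar: |V_total| = 281.3 V, ∠V_total = -31.6°.

V_total = 281.3∠-31.6° V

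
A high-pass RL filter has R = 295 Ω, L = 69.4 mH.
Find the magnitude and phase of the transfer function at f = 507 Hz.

Step 1 — Angular frequency: ω = 2π·507 = 3186 rad/s.
Step 2 — Transfer function: H(jω) = jωL/(R + jωL).
Step 3 — Numerator jωL = j·221.1; denominator R + jωL = 295 + j221.1.
Step 4 — H = 0.3596 + j0.4799.
Step 5 — Magnitude: |H| = 0.5997 (-4.4 dB); phase: φ = 53.2°.

|H| = 0.5997 (-4.4 dB), φ = 53.2°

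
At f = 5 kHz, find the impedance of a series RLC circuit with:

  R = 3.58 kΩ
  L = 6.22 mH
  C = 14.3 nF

Step 1 — Angular frequency: ω = 2π·f = 2π·5000 = 3.142e+04 rad/s.
Step 2 — Component impedances:
  R: Z = R = 3580 Ω
  L: Z = jωL = j·3.142e+04·0.00622 = 0 + j195.4 Ω
  C: Z = 1/(jωC) = -j/(ω·C) = 0 - j2226 Ω
Step 3 — Series combination: Z_total = R + L + C = 3580 - j2031 Ω = 4116∠-29.6° Ω.

Z = 3580 - j2031 Ω = 4116∠-29.6° Ω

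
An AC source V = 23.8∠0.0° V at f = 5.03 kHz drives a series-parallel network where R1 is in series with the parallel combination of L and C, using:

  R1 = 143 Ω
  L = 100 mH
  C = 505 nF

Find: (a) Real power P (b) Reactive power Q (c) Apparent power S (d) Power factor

Step 1 — Angular frequency: ω = 2π·f = 2π·5030 = 3.16e+04 rad/s.
Step 2 — Component impedances:
  R1: Z = R = 143 Ω
  L: Z = jωL = j·3.16e+04·0.1 = 0 + j3160 Ω
  C: Z = 1/(jωC) = -j/(ω·C) = 0 - j62.66 Ω
Step 3 — Parallel branch: L || C = 1/(1/L + 1/C) = 0 - j63.92 Ω.
Step 4 — Series with R1: Z_total = R1 + (L || C) = 143 - j63.92 Ω = 156.6∠-24.1° Ω.
Step 5 — Source phasor: V = 23.8∠0.0° V = 23.8 V.
Step 6 — Current: I = V / Z = 0.1387 + j0.06201 A = 0.1519∠24.1° A.
Step 7 — Complex power: S = V·I* = 3.301 - j1.476 VA.
Step 8 — Real power: P = Re(S) = 3.301 W.
Step 9 — Reactive power: Q = Im(S) = -1.476 VAR.
Step 10 — Apparent power: |S| = 3.616 VA.
Step 11 — Power factor: PF = P/|S| = 0.9129 (leading).

(a) P = 3.301 W  (b) Q = -1.476 VAR  (c) S = 3.616 VA  (d) PF = 0.9129 (leading)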